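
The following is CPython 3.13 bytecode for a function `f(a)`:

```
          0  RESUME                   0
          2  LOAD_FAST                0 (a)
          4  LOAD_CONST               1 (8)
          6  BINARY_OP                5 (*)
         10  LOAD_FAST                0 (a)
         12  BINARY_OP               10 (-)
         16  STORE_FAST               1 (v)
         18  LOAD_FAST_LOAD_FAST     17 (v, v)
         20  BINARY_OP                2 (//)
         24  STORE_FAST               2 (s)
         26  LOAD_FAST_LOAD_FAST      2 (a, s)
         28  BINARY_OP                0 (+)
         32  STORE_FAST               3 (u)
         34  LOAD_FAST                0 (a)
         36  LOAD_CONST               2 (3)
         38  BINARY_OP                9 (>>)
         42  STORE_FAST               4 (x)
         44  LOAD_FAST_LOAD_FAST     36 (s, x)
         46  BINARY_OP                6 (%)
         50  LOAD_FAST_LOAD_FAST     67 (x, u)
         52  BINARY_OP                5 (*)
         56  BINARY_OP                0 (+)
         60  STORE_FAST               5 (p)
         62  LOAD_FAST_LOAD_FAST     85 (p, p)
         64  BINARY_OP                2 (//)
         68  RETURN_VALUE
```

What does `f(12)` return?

1

LOAD_FAST a → push 12. Stack: [12]
LOAD_CONST → push 8. Stack: [12, 8]
BINARY_OP * → 12 * 8 = 96. Stack: [96]
LOAD_FAST a → push 12. Stack: [96, 12]
BINARY_OP - → 96 - 12 = 84. Stack: [84]
STORE_FAST v → v=84. Stack: []
LOAD_FAST_LOAD_FAST v,v → push 84,84. Stack: [84, 84]
BINARY_OP // → 84 // 84 = 1. Stack: [1]
STORE_FAST s → s=1. Stack: []
LOAD_FAST_LOAD_FAST a,s → push 12,1. Stack: [12, 1]
BINARY_OP + → 12 + 1 = 13. Stack: [13]
STORE_FAST u → u=13. Stack: []
LOAD_FAST a → push 12. Stack: [12]
LOAD_CONST → push 3. Stack: [12, 3]
BINARY_OP >> → 12 >> 3 = 1. Stack: [1]
STORE_FAST x → x=1. Stack: []
LOAD_FAST_LOAD_FAST s,x → push 1,1. Stack: [1, 1]
BINARY_OP % → 1 % 1 = 0. Stack: [0]
LOAD_FAST_LOAD_FAST x,u → push 1,13. Stack: [0, 1, 13]
BINARY_OP * → 1 * 13 = 13. Stack: [0, 13]
BINARY_OP + → 0 + 13 = 13. Stack: [13]
STORE_FAST p → p=13. Stack: []
LOAD_FAST_LOAD_FAST p,p → push 13,13. Stack: [13, 13]
BINARY_OP // → 13 // 13 = 1. Stack: [1]
RETURN_VALUE → return 1.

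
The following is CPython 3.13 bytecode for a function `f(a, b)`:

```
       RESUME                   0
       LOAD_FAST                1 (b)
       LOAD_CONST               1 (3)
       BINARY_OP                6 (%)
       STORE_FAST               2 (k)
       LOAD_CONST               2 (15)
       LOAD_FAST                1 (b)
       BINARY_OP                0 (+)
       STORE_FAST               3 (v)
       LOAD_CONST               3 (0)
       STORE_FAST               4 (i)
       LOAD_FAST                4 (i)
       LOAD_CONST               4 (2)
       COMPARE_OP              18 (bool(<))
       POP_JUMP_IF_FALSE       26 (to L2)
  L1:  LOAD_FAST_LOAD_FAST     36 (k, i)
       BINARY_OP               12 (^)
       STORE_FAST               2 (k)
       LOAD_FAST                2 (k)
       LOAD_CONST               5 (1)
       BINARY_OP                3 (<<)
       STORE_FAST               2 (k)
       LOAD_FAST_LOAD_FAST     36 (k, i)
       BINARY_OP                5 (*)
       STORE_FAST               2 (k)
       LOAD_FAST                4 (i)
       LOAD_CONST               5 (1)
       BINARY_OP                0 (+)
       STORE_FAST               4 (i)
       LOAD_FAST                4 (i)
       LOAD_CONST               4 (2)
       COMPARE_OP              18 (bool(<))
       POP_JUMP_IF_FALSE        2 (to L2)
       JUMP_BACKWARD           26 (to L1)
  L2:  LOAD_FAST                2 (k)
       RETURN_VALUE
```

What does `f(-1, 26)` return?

2

LOAD_FAST b → push 26. Stack: [26]
LOAD_CONST → push 3. Stack: [26, 3]
BINARY_OP % → 26 % 3 = 2. Stack: [2]
STORE_FAST k → k=2. Stack: []
LOAD_CONST → push 15. Stack: [15]
LOAD_FAST b → push 26. Stack: [15, 26]
BINARY_OP + → 15 + 26 = 41. Stack: [41]
STORE_FAST v → v=41. Stack: []
LOAD_CONST → push 0. Stack: [0]
STORE_FAST i → i=0. Stack: []
LOAD_FAST i → push 0. Stack: [0]
LOAD_CONST → push 2. Stack: [0, 2]
COMPARE_OP bool(<) → 0 vs 2 = True. Stack: [True]
POP_JUMP_IF_FALSE → pop True; no jump. Stack: []
LOAD_FAST_LOAD_FAST k,i → push 2,0. Stack: [2, 0]
BINARY_OP ^ → 2 ^ 0 = 2. Stack: [2]
STORE_FAST k → k=2. Stack: []
LOAD_FAST k → push 2. Stack: [2]
LOAD_CONST → push 1. Stack: [2, 1]
BINARY_OP << → 2 << 1 = 4. Stack: [4]
STORE_FAST k → k=4. Stack: []
LOAD_FAST_LOAD_FAST k,i → push 4,0. Stack: [4, 0]
BINARY_OP * → 4 * 0 = 0. Stack: [0]
STORE_FAST k → k=0. Stack: []
LOAD_FAST i → push 0. Stack: [0]
LOAD_CONST → push 1. Stack: [0, 1]
BINARY_OP + → 0 + 1 = 1. Stack: [1]
STORE_FAST i → i=1. Stack: []
LOAD_FAST i → push 1. Stack: [1]
LOAD_CONST → push 2. Stack: [1, 2]
COMPARE_OP bool(<) → 1 vs 2 = True. Stack: [True]
POP_JUMP_IF_FALSE → pop True; no jump. Stack: []
LOAD_FAST_LOAD_FAST k,i → push 0,1. Stack: [0, 1]
BINARY_OP ^ → 0 ^ 1 = 1. Stack: [1]
STORE_FAST k → k=1. Stack: []
LOAD_FAST k → push 1. Stack: [1]
LOAD_CONST → push 1. Stack: [1, 1]
BINARY_OP << → 1 << 1 = 2. Stack: [2]
STORE_FAST k → k=2. Stack: []
LOAD_FAST_LOAD_FAST k,i → push 2,1. Stack: [2, 1]
BINARY_OP * → 2 * 1 = 2. Stack: [2]
STORE_FAST k → k=2. Stack: []
LOAD_FAST i → push 1. Stack: [1]
LOAD_CONST → push 1. Stack: [1, 1]
BINARY_OP + → 1 + 1 = 2. Stack: [2]
STORE_FAST i → i=2. Stack: []
LOAD_FAST i → push 2. Stack: [2]
LOAD_CONST → push 2. Stack: [2, 2]
COMPARE_OP bool(<) → 2 vs 2 = False. Stack: [False]
POP_JUMP_IF_FALSE → pop False; jump. Stack: []
LOAD_FAST k → push 2. Stack: [2]
RETURN_VALUE → return 2.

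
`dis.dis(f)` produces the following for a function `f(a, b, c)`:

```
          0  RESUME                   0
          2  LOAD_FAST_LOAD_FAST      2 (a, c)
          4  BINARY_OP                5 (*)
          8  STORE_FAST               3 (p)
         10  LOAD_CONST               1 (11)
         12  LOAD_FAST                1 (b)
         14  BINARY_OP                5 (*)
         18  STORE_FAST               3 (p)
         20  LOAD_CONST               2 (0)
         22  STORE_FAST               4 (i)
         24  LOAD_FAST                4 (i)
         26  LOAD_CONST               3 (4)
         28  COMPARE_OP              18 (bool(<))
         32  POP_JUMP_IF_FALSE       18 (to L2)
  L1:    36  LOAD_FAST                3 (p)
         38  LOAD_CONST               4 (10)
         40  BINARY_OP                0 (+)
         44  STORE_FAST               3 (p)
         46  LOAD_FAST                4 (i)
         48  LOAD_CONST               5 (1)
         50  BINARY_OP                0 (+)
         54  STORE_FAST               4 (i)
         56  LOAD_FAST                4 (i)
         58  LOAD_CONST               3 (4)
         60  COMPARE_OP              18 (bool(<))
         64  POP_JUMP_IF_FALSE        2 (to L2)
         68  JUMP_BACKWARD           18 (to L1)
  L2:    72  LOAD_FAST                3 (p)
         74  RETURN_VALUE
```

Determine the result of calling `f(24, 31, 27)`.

LOAD_FAST_LOAD_FAST a,c → push 24,27. Stack: [24, 27]
BINARY_OP * → 24 * 27 = 648. Stack: [648]
STORE_FAST p → p=648. Stack: []
LOAD_CONST → push 11. Stack: [11]
LOAD_FAST b → push 31. Stack: [11, 31]
BINARY_OP * → 11 * 31 = 341. Stack: [341]
STORE_FAST p → p=341. Stack: []
LOAD_CONST → push 0. Stack: [0]
STORE_FAST i → i=0. Stack: []
LOAD_FAST i → push 0. Stack: [0]
LOAD_CONST → push 4. Stack: [0, 4]
COMPARE_OP bool(<) → 0 vs 4 = True. Stack: [True]
POP_JUMP_IF_FALSE → pop True; no jump. Stack: []
LOAD_FAST p → push 341. Stack: [341]
LOAD_CONST → push 10. Stack: [341, 10]
BINARY_OP + → 341 + 10 = 351. Stack: [351]
STORE_FAST p → p=351. Stack: []
LOAD_FAST i → push 0. Stack: [0]
LOAD_CONST → push 1. Stack: [0, 1]
BINARY_OP + → 0 + 1 = 1. Stack: [1]
STORE_FAST i → i=1. Stack: []
LOAD_FAST i → push 1. Stack: [1]
LOAD_CONST → push 4. Stack: [1, 4]
COMPARE_OP bool(<) → 1 vs 4 = True. Stack: [True]
POP_JUMP_IF_FALSE → pop True; no jump. Stack: []
LOAD_FAST p → push 351. Stack: [351]
LOAD_CONST → push 10. Stack: [351, 10]
BINARY_OP + → 351 + 10 = 361. Stack: [361]
STORE_FAST p → p=361. Stack: []
LOAD_FAST i → push 1. Stack: [1]
LOAD_CONST → push 1. Stack: [1, 1]
BINARY_OP + → 1 + 1 = 2. Stack: [2]
STORE_FAST i → i=2. Stack: []
LOAD_FAST i → push 2. Stack: [2]
LOAD_CONST → push 4. Stack: [2, 4]
COMPARE_OP bool(<) → 2 vs 4 = True. Stack: [True]
POP_JUMP_IF_FALSE → pop True; no jump. Stack: []
LOAD_FAST p → push 361. Stack: [361]
LOAD_CONST → push 10. Stack: [361, 10]
BINARY_OP + → 361 + 10 = 371. Stack: [371]
STORE_FAST p → p=371. Stack: []
LOAD_FAST i → push 2. Stack: [2]
LOAD_CONST → push 1. Stack: [2, 1]
BINARY_OP + → 2 + 1 = 3. Stack: [3]
STORE_FAST i → i=3. Stack: []
LOAD_FAST i → push 3. Stack: [3]
LOAD_CONST → push 4. Stack: [3, 4]
COMPARE_OP bool(<) → 3 vs 4 = True. Stack: [True]
POP_JUMP_IF_FALSE → pop True; no jump. Stack: []
LOAD_FAST p → push 371. Stack: [371]
LOAD_CONST → push 10. Stack: [371, 10]
BINARY_OP + → 371 + 10 = 381. Stack: [381]
STORE_FAST p → p=381. Stack: []
LOAD_FAST i → push 3. Stack: [3]
LOAD_CONST → push 1. Stack: [3, 1]
BINARY_OP + → 3 + 1 = 4. Stack: [4]
STORE_FAST i → i=4. Stack: []
LOAD_FAST i → push 4. Stack: [4]
LOAD_CONST → push 4. Stack: [4, 4]
COMPARE_OP bool(<) → 4 vs 4 = False. Stack: [False]
POP_JUMP_IF_FALSE → pop False; jump. Stack: []
LOAD_FAST p → push 381. Stack: [381]
RETURN_VALUE → return 381.

381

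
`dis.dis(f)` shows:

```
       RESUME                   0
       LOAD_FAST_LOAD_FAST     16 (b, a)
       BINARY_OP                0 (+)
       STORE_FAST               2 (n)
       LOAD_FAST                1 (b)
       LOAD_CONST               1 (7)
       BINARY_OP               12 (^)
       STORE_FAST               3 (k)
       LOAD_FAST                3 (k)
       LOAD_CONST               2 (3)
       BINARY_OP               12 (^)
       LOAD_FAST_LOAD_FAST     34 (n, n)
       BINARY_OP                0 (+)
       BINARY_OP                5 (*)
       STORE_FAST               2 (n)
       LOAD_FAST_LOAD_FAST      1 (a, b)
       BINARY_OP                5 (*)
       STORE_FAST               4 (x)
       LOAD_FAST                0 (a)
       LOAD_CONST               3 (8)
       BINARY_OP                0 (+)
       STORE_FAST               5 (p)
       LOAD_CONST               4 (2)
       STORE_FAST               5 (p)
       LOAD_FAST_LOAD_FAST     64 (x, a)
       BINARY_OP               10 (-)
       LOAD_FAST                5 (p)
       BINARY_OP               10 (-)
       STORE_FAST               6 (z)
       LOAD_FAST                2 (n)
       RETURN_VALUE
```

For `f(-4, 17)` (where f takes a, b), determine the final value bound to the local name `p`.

2

LOAD_FAST_LOAD_FAST b,a → push 17,-4. Stack: [17, -4]
BINARY_OP + → 17 + -4 = 13. Stack: [13]
STORE_FAST n → n=13. Stack: []
LOAD_FAST b → push 17. Stack: [17]
LOAD_CONST → push 7. Stack: [17, 7]
BINARY_OP ^ → 17 ^ 7 = 22. Stack: [22]
STORE_FAST k → k=22. Stack: []
LOAD_FAST k → push 22. Stack: [22]
LOAD_CONST → push 3. Stack: [22, 3]
BINARY_OP ^ → 22 ^ 3 = 21. Stack: [21]
LOAD_FAST_LOAD_FAST n,n → push 13,13. Stack: [21, 13, 13]
BINARY_OP + → 13 + 13 = 26. Stack: [21, 26]
BINARY_OP * → 21 * 26 = 546. Stack: [546]
STORE_FAST n → n=546. Stack: []
LOAD_FAST_LOAD_FAST a,b → push -4,17. Stack: [-4, 17]
BINARY_OP * → -4 * 17 = -68. Stack: [-68]
STORE_FAST x → x=-68. Stack: []
LOAD_FAST a → push -4. Stack: [-4]
LOAD_CONST → push 8. Stack: [-4, 8]
BINARY_OP + → -4 + 8 = 4. Stack: [4]
STORE_FAST p → p=4. Stack: []
LOAD_CONST → push 2. Stack: [2]
STORE_FAST p → p=2. Stack: []
LOAD_FAST_LOAD_FAST x,a → push -68,-4. Stack: [-68, -4]
BINARY_OP - → -68 - -4 = -64. Stack: [-64]
LOAD_FAST p → push 2. Stack: [-64, 2]
BINARY_OP - → -64 - 2 = -66. Stack: [-66]
STORE_FAST z → z=-66. Stack: []
LOAD_FAST n → push 546. Stack: [546]
RETURN_VALUE → return 546.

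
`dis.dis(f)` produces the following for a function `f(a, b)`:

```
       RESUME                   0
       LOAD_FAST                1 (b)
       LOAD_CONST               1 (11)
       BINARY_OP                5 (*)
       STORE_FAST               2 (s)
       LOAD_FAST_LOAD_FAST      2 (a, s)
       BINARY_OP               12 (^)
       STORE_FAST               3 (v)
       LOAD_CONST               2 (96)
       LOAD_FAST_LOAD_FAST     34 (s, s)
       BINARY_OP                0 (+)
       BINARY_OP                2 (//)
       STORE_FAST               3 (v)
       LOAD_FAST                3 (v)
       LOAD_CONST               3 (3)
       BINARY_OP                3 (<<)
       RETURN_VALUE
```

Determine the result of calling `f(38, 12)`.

0

LOAD_FAST b → push 12. Stack: [12]
LOAD_CONST → push 11. Stack: [12, 11]
BINARY_OP * → 12 * 11 = 132. Stack: [132]
STORE_FAST s → s=132. Stack: []
LOAD_FAST_LOAD_FAST a,s → push 38,132. Stack: [38, 132]
BINARY_OP ^ → 38 ^ 132 = 162. Stack: [162]
STORE_FAST v → v=162. Stack: []
LOAD_CONST → push 96. Stack: [96]
LOAD_FAST_LOAD_FAST s,s → push 132,132. Stack: [96, 132, 132]
BINARY_OP + → 132 + 132 = 264. Stack: [96, 264]
BINARY_OP // → 96 // 264 = 0. Stack: [0]
STORE_FAST v → v=0. Stack: []
LOAD_FAST v → push 0. Stack: [0]
LOAD_CONST → push 3. Stack: [0, 3]
BINARY_OP << → 0 << 3 = 0. Stack: [0]
RETURN_VALUE → return 0.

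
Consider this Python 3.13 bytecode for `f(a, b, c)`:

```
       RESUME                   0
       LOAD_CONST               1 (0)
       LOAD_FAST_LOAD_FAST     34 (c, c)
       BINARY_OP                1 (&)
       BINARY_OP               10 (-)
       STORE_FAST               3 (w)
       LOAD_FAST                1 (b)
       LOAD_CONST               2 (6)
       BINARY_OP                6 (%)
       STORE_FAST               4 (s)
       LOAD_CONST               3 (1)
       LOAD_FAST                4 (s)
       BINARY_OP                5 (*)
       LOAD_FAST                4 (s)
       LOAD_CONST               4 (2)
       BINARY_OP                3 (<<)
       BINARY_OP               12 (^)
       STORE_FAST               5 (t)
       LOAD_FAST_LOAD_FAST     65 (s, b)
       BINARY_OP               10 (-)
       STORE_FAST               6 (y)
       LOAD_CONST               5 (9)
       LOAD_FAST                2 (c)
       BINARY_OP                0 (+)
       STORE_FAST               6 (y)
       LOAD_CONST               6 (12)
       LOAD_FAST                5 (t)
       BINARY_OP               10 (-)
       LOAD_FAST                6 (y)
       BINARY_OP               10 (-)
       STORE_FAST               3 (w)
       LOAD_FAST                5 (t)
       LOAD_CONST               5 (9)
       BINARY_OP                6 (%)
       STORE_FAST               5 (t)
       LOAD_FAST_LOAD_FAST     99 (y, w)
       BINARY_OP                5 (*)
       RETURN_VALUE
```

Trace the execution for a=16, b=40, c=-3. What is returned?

-84

LOAD_CONST → push 0. Stack: [0]
LOAD_FAST_LOAD_FAST c,c → push -3,-3. Stack: [0, -3, -3]
BINARY_OP & → -3 & -3 = -3. Stack: [0, -3]
BINARY_OP - → 0 - -3 = 3. Stack: [3]
STORE_FAST w → w=3. Stack: []
LOAD_FAST b → push 40. Stack: [40]
LOAD_CONST → push 6. Stack: [40, 6]
BINARY_OP % → 40 % 6 = 4. Stack: [4]
STORE_FAST s → s=4. Stack: []
LOAD_CONST → push 1. Stack: [1]
LOAD_FAST s → push 4. Stack: [1, 4]
BINARY_OP * → 1 * 4 = 4. Stack: [4]
LOAD_FAST s → push 4. Stack: [4, 4]
LOAD_CONST → push 2. Stack: [4, 4, 2]
BINARY_OP << → 4 << 2 = 16. Stack: [4, 16]
BINARY_OP ^ → 4 ^ 16 = 20. Stack: [20]
STORE_FAST t → t=20. Stack: []
LOAD_FAST_LOAD_FAST s,b → push 4,40. Stack: [4, 40]
BINARY_OP - → 4 - 40 = -36. Stack: [-36]
STORE_FAST y → y=-36. Stack: []
LOAD_CONST → push 9. Stack: [9]
LOAD_FAST c → push -3. Stack: [9, -3]
BINARY_OP + → 9 + -3 = 6. Stack: [6]
STORE_FAST y → y=6. Stack: []
LOAD_CONST → push 12. Stack: [12]
LOAD_FAST t → push 20. Stack: [12, 20]
BINARY_OP - → 12 - 20 = -8. Stack: [-8]
LOAD_FAST y → push 6. Stack: [-8, 6]
BINARY_OP - → -8 - 6 = -14. Stack: [-14]
STORE_FAST w → w=-14. Stack: []
LOAD_FAST t → push 20. Stack: [20]
LOAD_CONST → push 9. Stack: [20, 9]
BINARY_OP % → 20 % 9 = 2. Stack: [2]
STORE_FAST t → t=2. Stack: []
LOAD_FAST_LOAD_FAST y,w → push 6,-14. Stack: [6, -14]
BINARY_OP * → 6 * -14 = -84. Stack: [-84]
RETURN_VALUE → return -84.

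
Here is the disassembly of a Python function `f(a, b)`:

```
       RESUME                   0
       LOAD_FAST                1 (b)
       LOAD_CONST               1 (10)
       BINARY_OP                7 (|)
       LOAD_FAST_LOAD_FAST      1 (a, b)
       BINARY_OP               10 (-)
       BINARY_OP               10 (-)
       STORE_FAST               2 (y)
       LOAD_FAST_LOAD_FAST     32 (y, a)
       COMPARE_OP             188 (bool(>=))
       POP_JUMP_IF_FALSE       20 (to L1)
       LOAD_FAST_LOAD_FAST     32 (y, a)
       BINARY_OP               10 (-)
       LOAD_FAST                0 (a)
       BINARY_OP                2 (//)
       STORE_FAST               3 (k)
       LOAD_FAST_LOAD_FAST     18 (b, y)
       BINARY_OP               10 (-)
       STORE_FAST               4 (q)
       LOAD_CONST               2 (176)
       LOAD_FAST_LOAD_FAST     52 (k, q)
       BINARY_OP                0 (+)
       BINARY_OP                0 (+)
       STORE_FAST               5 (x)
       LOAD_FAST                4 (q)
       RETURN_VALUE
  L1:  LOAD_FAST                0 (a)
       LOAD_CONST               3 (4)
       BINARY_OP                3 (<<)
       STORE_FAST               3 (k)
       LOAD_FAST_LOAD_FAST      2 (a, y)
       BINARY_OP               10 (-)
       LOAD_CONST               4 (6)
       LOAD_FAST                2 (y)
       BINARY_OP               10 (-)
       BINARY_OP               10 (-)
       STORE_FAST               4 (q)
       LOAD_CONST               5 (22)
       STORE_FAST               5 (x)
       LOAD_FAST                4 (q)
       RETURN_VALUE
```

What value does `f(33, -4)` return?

27

LOAD_FAST b → push -4. Stack: [-4]
LOAD_CONST → push 10. Stack: [-4, 10]
BINARY_OP | → -4 | 10 = -2. Stack: [-2]
LOAD_FAST_LOAD_FAST a,b → push 33,-4. Stack: [-2, 33, -4]
BINARY_OP - → 33 - -4 = 37. Stack: [-2, 37]
BINARY_OP - → -2 - 37 = -39. Stack: [-39]
STORE_FAST y → y=-39. Stack: []
LOAD_FAST_LOAD_FAST y,a → push -39,33. Stack: [-39, 33]
COMPARE_OP bool(>=) → -39 vs 33 = False. Stack: [False]
POP_JUMP_IF_FALSE → pop False; jump. Stack: []
LOAD_FAST a → push 33. Stack: [33]
LOAD_CONST → push 4. Stack: [33, 4]
BINARY_OP << → 33 << 4 = 528. Stack: [528]
STORE_FAST k → k=528. Stack: []
LOAD_FAST_LOAD_FAST a,y → push 33,-39. Stack: [33, -39]
BINARY_OP - → 33 - -39 = 72. Stack: [72]
LOAD_CONST → push 6. Stack: [72, 6]
LOAD_FAST y → push -39. Stack: [72, 6, -39]
BINARY_OP - → 6 - -39 = 45. Stack: [72, 45]
BINARY_OP - → 72 - 45 = 27. Stack: [27]
STORE_FAST q → q=27. Stack: []
LOAD_CONST → push 22. Stack: [22]
STORE_FAST x → x=22. Stack: []
LOAD_FAST q → push 27. Stack: [27]
RETURN_VALUE → return 27.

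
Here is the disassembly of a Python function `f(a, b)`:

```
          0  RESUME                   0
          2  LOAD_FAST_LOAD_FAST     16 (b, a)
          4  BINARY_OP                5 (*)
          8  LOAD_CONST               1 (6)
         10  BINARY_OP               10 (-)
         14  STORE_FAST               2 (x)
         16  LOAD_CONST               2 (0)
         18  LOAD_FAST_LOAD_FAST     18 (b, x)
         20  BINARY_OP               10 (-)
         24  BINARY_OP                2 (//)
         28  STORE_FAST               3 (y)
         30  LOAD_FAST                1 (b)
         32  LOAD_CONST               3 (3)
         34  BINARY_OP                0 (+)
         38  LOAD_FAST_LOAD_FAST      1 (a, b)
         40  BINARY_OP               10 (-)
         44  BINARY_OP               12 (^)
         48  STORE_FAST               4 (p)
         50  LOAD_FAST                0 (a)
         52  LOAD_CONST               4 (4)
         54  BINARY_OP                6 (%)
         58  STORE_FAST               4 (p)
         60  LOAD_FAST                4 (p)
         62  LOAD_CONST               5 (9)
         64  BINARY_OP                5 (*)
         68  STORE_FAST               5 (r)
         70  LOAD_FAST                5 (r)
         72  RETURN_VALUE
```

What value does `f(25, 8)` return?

9

LOAD_FAST_LOAD_FAST b,a → push 8,25. Stack: [8, 25]
BINARY_OP * → 8 * 25 = 200. Stack: [200]
LOAD_CONST → push 6. Stack: [200, 6]
BINARY_OP - → 200 - 6 = 194. Stack: [194]
STORE_FAST x → x=194. Stack: []
LOAD_CONST → push 0. Stack: [0]
LOAD_FAST_LOAD_FAST b,x → push 8,194. Stack: [0, 8, 194]
BINARY_OP - → 8 - 194 = -186. Stack: [0, -186]
BINARY_OP // → 0 // -186 = 0. Stack: [0]
STORE_FAST y → y=0. Stack: []
LOAD_FAST b → push 8. Stack: [8]
LOAD_CONST → push 3. Stack: [8, 3]
BINARY_OP + → 8 + 3 = 11. Stack: [11]
LOAD_FAST_LOAD_FAST a,b → push 25,8. Stack: [11, 25, 8]
BINARY_OP - → 25 - 8 = 17. Stack: [11, 17]
BINARY_OP ^ → 11 ^ 17 = 26. Stack: [26]
STORE_FAST p → p=26. Stack: []
LOAD_FAST a → push 25. Stack: [25]
LOAD_CONST → push 4. Stack: [25, 4]
BINARY_OP % → 25 % 4 = 1. Stack: [1]
STORE_FAST p → p=1. Stack: []
LOAD_FAST p → push 1. Stack: [1]
LOAD_CONST → push 9. Stack: [1, 9]
BINARY_OP * → 1 * 9 = 9. Stack: [9]
STORE_FAST r → r=9. Stack: []
LOAD_FAST r → push 9. Stack: [9]
RETURN_VALUE → return 9.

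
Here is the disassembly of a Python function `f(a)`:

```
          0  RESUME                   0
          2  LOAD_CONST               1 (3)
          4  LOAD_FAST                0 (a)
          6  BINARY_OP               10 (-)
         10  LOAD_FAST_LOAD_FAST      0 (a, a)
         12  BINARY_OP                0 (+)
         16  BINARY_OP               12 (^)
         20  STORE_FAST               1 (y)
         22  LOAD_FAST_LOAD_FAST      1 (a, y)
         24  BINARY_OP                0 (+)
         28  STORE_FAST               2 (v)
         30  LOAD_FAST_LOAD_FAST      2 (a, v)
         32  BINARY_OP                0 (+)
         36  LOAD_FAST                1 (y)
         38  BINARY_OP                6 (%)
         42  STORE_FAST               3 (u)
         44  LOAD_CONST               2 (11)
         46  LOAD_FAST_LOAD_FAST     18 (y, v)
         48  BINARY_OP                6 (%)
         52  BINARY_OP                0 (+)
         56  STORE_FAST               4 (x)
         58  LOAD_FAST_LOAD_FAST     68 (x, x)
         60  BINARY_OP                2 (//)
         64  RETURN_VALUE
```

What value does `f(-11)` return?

LOAD_CONST → push 3. Stack: [3]
LOAD_FAST a → push -11. Stack: [3, -11]
BINARY_OP - → 3 - -11 = 14. Stack: [14]
LOAD_FAST_LOAD_FAST a,a → push -11,-11. Stack: [14, -11, -11]
BINARY_OP + → -11 + -11 = -22. Stack: [14, -22]
BINARY_OP ^ → 14 ^ -22 = -28. Stack: [-28]
STORE_FAST y → y=-28. Stack: []
LOAD_FAST_LOAD_FAST a,y → push -11,-28. Stack: [-11, -28]
BINARY_OP + → -11 + -28 = -39. Stack: [-39]
STORE_FAST v → v=-39. Stack: []
LOAD_FAST_LOAD_FAST a,v → push -11,-39. Stack: [-11, -39]
BINARY_OP + → -11 + -39 = -50. Stack: [-50]
LOAD_FAST y → push -28. Stack: [-50, -28]
BINARY_OP % → -50 % -28 = -22. Stack: [-22]
STORE_FAST u → u=-22. Stack: []
LOAD_CONST → push 11. Stack: [11]
LOAD_FAST_LOAD_FAST y,v → push -28,-39. Stack: [11, -28, -39]
BINARY_OP % → -28 % -39 = -28. Stack: [11, -28]
BINARY_OP + → 11 + -28 = -17. Stack: [-17]
STORE_FAST x → x=-17. Stack: []
LOAD_FAST_LOAD_FAST x,x → push -17,-17. Stack: [-17, -17]
BINARY_OP // → -17 // -17 = 1. Stack: [1]
RETURN_VALUE → return 1.

1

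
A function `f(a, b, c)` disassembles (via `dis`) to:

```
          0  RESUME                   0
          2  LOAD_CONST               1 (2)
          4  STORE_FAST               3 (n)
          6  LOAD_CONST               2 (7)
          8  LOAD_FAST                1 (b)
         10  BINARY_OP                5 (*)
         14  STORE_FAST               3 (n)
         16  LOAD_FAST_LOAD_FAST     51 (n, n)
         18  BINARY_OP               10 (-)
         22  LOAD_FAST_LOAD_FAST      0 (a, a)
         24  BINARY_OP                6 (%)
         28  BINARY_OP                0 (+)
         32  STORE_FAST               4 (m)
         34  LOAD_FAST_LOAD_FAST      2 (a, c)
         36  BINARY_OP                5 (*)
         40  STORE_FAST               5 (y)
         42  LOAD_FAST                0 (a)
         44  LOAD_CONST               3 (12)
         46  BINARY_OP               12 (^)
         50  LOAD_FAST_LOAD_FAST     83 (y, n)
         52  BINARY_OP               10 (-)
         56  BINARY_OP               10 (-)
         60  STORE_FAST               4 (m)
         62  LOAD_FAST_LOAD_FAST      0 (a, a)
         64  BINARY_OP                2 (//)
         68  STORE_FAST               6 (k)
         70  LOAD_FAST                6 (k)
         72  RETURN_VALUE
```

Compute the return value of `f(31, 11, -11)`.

LOAD_CONST → push 2. Stack: [2]
STORE_FAST n → n=2. Stack: []
LOAD_CONST → push 7. Stack: [7]
LOAD_FAST b → push 11. Stack: [7, 11]
BINARY_OP * → 7 * 11 = 77. Stack: [77]
STORE_FAST n → n=77. Stack: []
LOAD_FAST_LOAD_FAST n,n → push 77,77. Stack: [77, 77]
BINARY_OP - → 77 - 77 = 0. Stack: [0]
LOAD_FAST_LOAD_FAST a,a → push 31,31. Stack: [0, 31, 31]
BINARY_OP % → 31 % 31 = 0. Stack: [0, 0]
BINARY_OP + → 0 + 0 = 0. Stack: [0]
STORE_FAST m → m=0. Stack: []
LOAD_FAST_LOAD_FAST a,c → push 31,-11. Stack: [31, -11]
BINARY_OP * → 31 * -11 = -341. Stack: [-341]
STORE_FAST y → y=-341. Stack: []
LOAD_FAST a → push 31. Stack: [31]
LOAD_CONST → push 12. Stack: [31, 12]
BINARY_OP ^ → 31 ^ 12 = 19. Stack: [19]
LOAD_FAST_LOAD_FAST y,n → push -341,77. Stack: [19, -341, 77]
BINARY_OP - → -341 - 77 = -418. Stack: [19, -418]
BINARY_OP - → 19 - -418 = 437. Stack: [437]
STORE_FAST m → m=437. Stack: []
LOAD_FAST_LOAD_FAST a,a → push 31,31. Stack: [31, 31]
BINARY_OP // → 31 // 31 = 1. Stack: [1]
STORE_FAST k → k=1. Stack: []
LOAD_FAST k → push 1. Stack: [1]
RETURN_VALUE → return 1.

1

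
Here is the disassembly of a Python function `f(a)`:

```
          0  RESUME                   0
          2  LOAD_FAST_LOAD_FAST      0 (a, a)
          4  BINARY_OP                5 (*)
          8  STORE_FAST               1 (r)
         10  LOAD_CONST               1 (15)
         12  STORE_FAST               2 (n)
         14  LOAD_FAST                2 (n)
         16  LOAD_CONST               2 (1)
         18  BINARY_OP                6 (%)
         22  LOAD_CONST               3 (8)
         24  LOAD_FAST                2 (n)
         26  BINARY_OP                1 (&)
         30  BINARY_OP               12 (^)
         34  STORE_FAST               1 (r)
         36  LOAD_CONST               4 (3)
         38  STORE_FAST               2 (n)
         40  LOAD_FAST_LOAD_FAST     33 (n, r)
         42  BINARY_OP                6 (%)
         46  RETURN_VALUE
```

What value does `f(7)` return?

LOAD_FAST_LOAD_FAST a,a → push 7,7. Stack: [7, 7]
BINARY_OP * → 7 * 7 = 49. Stack: [49]
STORE_FAST r → r=49. Stack: []
LOAD_CONST → push 15. Stack: [15]
STORE_FAST n → n=15. Stack: []
LOAD_FAST n → push 15. Stack: [15]
LOAD_CONST → push 1. Stack: [15, 1]
BINARY_OP % → 15 % 1 = 0. Stack: [0]
LOAD_CONST → push 8. Stack: [0, 8]
LOAD_FAST n → push 15. Stack: [0, 8, 15]
BINARY_OP & → 8 & 15 = 8. Stack: [0, 8]
BINARY_OP ^ → 0 ^ 8 = 8. Stack: [8]
STORE_FAST r → r=8. Stack: []
LOAD_CONST → push 3. Stack: [3]
STORE_FAST n → n=3. Stack: []
LOAD_FAST_LOAD_FAST n,r → push 3,8. Stack: [3, 8]
BINARY_OP % → 3 % 8 = 3. Stack: [3]
RETURN_VALUE → return 3.

3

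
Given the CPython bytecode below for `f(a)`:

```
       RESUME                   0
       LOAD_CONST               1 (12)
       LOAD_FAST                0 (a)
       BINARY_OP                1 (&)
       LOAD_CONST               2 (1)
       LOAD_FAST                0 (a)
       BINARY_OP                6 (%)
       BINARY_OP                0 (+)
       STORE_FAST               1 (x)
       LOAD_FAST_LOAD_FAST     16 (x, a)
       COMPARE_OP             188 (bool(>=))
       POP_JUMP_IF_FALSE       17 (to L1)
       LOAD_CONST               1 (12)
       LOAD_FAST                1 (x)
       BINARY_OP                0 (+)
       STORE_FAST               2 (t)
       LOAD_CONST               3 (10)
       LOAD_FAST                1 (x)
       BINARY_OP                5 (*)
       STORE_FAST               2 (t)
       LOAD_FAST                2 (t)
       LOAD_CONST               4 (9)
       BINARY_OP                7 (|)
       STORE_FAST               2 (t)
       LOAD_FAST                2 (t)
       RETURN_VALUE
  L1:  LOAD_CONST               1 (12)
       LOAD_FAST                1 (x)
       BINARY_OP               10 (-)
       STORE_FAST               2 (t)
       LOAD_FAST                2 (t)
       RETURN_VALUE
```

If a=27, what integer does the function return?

3

LOAD_CONST → push 12. Stack: [12]
LOAD_FAST a → push 27. Stack: [12, 27]
BINARY_OP & → 12 & 27 = 8. Stack: [8]
LOAD_CONST → push 1. Stack: [8, 1]
LOAD_FAST a → push 27. Stack: [8, 1, 27]
BINARY_OP % → 1 % 27 = 1. Stack: [8, 1]
BINARY_OP + → 8 + 1 = 9. Stack: [9]
STORE_FAST x → x=9. Stack: []
LOAD_FAST_LOAD_FAST x,a → push 9,27. Stack: [9, 27]
COMPARE_OP bool(>=) → 9 vs 27 = False. Stack: [False]
POP_JUMP_IF_FALSE → pop False; jump. Stack: []
LOAD_CONST → push 12. Stack: [12]
LOAD_FAST x → push 9. Stack: [12, 9]
BINARY_OP - → 12 - 9 = 3. Stack: [3]
STORE_FAST t → t=3. Stack: []
LOAD_FAST t → push 3. Stack: [3]
RETURN_VALUE → return 3.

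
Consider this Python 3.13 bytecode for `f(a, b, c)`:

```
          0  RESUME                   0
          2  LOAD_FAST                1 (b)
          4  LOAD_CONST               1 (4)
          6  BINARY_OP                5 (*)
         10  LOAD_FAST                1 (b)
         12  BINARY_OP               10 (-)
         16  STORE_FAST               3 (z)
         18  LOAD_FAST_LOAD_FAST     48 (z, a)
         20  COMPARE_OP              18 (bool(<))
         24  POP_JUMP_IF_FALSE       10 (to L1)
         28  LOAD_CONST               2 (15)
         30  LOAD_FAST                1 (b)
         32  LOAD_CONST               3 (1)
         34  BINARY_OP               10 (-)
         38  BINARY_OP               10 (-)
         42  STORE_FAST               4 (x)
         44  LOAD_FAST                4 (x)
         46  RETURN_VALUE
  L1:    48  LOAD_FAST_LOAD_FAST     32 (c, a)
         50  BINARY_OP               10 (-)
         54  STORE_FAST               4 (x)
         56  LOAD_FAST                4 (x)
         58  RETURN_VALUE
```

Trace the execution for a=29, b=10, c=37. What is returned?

8

LOAD_FAST b → push 10. Stack: [10]
LOAD_CONST → push 4. Stack: [10, 4]
BINARY_OP * → 10 * 4 = 40. Stack: [40]
LOAD_FAST b → push 10. Stack: [40, 10]
BINARY_OP - → 40 - 10 = 30. Stack: [30]
STORE_FAST z → z=30. Stack: []
LOAD_FAST_LOAD_FAST z,a → push 30,29. Stack: [30, 29]
COMPARE_OP bool(<) → 30 vs 29 = False. Stack: [False]
POP_JUMP_IF_FALSE → pop False; jump. Stack: []
LOAD_FAST_LOAD_FAST c,a → push 37,29. Stack: [37, 29]
BINARY_OP - → 37 - 29 = 8. Stack: [8]
STORE_FAST x → x=8. Stack: []
LOAD_FAST x → push 8. Stack: [8]
RETURN_VALUE → return 8.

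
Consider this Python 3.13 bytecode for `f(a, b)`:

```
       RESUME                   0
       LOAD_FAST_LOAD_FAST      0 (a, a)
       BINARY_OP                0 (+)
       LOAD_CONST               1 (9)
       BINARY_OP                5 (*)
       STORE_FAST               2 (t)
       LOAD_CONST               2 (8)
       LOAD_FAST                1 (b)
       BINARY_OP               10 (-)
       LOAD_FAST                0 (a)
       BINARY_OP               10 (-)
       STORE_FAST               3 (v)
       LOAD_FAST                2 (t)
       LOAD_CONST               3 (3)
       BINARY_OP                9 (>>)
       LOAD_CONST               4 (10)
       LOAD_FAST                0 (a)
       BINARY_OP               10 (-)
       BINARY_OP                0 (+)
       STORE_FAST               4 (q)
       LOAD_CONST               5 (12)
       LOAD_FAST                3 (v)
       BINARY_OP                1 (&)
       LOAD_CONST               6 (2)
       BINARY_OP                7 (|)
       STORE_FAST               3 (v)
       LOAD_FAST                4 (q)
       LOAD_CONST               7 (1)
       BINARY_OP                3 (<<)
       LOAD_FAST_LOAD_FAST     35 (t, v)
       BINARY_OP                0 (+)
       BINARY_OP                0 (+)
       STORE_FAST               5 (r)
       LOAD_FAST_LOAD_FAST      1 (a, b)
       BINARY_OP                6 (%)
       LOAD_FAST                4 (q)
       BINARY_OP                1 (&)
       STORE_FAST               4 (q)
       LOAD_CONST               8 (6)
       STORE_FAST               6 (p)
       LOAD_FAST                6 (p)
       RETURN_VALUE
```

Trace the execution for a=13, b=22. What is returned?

LOAD_FAST_LOAD_FAST a,a → push 13,13. Stack: [13, 13]
BINARY_OP + → 13 + 13 = 26. Stack: [26]
LOAD_CONST → push 9. Stack: [26, 9]
BINARY_OP * → 26 * 9 = 234. Stack: [234]
STORE_FAST t → t=234. Stack: []
LOAD_CONST → push 8. Stack: [8]
LOAD_FAST b → push 22. Stack: [8, 22]
BINARY_OP - → 8 - 22 = -14. Stack: [-14]
LOAD_FAST a → push 13. Stack: [-14, 13]
BINARY_OP - → -14 - 13 = -27. Stack: [-27]
STORE_FAST v → v=-27. Stack: []
LOAD_FAST t → push 234. Stack: [234]
LOAD_CONST → push 3. Stack: [234, 3]
BINARY_OP >> → 234 >> 3 = 29. Stack: [29]
LOAD_CONST → push 10. Stack: [29, 10]
LOAD_FAST a → push 13. Stack: [29, 10, 13]
BINARY_OP - → 10 - 13 = -3. Stack: [29, -3]
BINARY_OP + → 29 + -3 = 26. Stack: [26]
STORE_FAST q → q=26. Stack: []
LOAD_CONST → push 12. Stack: [12]
LOAD_FAST v → push -27. Stack: [12, -27]
BINARY_OP & → 12 & -27 = 4. Stack: [4]
LOAD_CONST → push 2. Stack: [4, 2]
BINARY_OP | → 4 | 2 = 6. Stack: [6]
STORE_FAST v → v=6. Stack: []
LOAD_FAST q → push 26. Stack: [26]
LOAD_CONST → push 1. Stack: [26, 1]
BINARY_OP << → 26 << 1 = 52. Stack: [52]
LOAD_FAST_LOAD_FAST t,v → push 234,6. Stack: [52, 234, 6]
BINARY_OP + → 234 + 6 = 240. Stack: [52, 240]
BINARY_OP + → 52 + 240 = 292. Stack: [292]
STORE_FAST r → r=292. Stack: []
LOAD_FAST_LOAD_FAST a,b → push 13,22. Stack: [13, 22]
BINARY_OP % → 13 % 22 = 13. Stack: [13]
LOAD_FAST q → push 26. Stack: [13, 26]
BINARY_OP & → 13 & 26 = 8. Stack: [8]
STORE_FAST q → q=8. Stack: []
LOAD_CONST → push 6. Stack: [6]
STORE_FAST p → p=6. Stack: []
LOAD_FAST p → push 6. Stack: [6]
RETURN_VALUE → return 6.

6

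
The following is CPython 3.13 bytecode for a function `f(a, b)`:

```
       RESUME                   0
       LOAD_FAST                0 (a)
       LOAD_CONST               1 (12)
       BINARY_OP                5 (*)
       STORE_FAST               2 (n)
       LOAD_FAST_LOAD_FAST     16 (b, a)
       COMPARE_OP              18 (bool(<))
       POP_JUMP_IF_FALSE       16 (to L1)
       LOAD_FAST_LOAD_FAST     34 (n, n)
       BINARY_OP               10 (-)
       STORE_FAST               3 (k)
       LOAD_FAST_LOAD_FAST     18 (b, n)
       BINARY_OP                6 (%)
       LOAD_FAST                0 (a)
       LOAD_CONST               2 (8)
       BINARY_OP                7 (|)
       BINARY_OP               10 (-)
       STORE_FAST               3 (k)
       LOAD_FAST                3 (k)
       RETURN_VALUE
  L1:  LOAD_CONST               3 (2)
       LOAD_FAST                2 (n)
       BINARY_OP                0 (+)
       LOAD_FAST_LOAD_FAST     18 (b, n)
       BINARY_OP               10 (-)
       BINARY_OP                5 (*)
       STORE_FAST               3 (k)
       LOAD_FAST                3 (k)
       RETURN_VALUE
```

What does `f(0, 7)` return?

14

LOAD_FAST a → push 0. Stack: [0]
LOAD_CONST → push 12. Stack: [0, 12]
BINARY_OP * → 0 * 12 = 0. Stack: [0]
STORE_FAST n → n=0. Stack: []
LOAD_FAST_LOAD_FAST b,a → push 7,0. Stack: [7, 0]
COMPARE_OP bool(<) → 7 vs 0 = False. Stack: [False]
POP_JUMP_IF_FALSE → pop False; jump. Stack: []
LOAD_CONST → push 2. Stack: [2]
LOAD_FAST n → push 0. Stack: [2, 0]
BINARY_OP + → 2 + 0 = 2. Stack: [2]
LOAD_FAST_LOAD_FAST b,n → push 7,0. Stack: [2, 7, 0]
BINARY_OP - → 7 - 0 = 7. Stack: [2, 7]
BINARY_OP * → 2 * 7 = 14. Stack: [14]
STORE_FAST k → k=14. Stack: []
LOAD_FAST k → push 14. Stack: [14]
RETURN_VALUE → return 14.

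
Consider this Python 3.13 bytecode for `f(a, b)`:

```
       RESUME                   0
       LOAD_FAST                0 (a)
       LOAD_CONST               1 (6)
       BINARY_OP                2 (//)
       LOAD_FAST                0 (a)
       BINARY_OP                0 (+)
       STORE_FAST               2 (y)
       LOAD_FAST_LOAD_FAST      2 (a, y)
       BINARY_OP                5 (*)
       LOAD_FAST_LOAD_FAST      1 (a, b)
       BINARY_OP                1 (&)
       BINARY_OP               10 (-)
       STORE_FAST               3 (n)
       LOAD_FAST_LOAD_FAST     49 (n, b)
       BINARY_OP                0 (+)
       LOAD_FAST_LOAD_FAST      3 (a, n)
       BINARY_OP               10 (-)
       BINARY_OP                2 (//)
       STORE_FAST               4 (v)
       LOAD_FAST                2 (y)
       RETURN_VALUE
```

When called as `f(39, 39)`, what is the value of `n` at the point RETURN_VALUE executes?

1716

LOAD_FAST a → push 39. Stack: [39]
LOAD_CONST → push 6. Stack: [39, 6]
BINARY_OP // → 39 // 6 = 6. Stack: [6]
LOAD_FAST a → push 39. Stack: [6, 39]
BINARY_OP + → 6 + 39 = 45. Stack: [45]
STORE_FAST y → y=45. Stack: []
LOAD_FAST_LOAD_FAST a,y → push 39,45. Stack: [39, 45]
BINARY_OP * → 39 * 45 = 1755. Stack: [1755]
LOAD_FAST_LOAD_FAST a,b → push 39,39. Stack: [1755, 39, 39]
BINARY_OP & → 39 & 39 = 39. Stack: [1755, 39]
BINARY_OP - → 1755 - 39 = 1716. Stack: [1716]
STORE_FAST n → n=1716. Stack: []
LOAD_FAST_LOAD_FAST n,b → push 1716,39. Stack: [1716, 39]
BINARY_OP + → 1716 + 39 = 1755. Stack: [1755]
LOAD_FAST_LOAD_FAST a,n → push 39,1716. Stack: [1755, 39, 1716]
BINARY_OP - → 39 - 1716 = -1677. Stack: [1755, -1677]
BINARY_OP // → 1755 // -1677 = -2. Stack: [-2]
STORE_FAST v → v=-2. Stack: []
LOAD_FAST y → push 45. Stack: [45]
RETURN_VALUE → return 45.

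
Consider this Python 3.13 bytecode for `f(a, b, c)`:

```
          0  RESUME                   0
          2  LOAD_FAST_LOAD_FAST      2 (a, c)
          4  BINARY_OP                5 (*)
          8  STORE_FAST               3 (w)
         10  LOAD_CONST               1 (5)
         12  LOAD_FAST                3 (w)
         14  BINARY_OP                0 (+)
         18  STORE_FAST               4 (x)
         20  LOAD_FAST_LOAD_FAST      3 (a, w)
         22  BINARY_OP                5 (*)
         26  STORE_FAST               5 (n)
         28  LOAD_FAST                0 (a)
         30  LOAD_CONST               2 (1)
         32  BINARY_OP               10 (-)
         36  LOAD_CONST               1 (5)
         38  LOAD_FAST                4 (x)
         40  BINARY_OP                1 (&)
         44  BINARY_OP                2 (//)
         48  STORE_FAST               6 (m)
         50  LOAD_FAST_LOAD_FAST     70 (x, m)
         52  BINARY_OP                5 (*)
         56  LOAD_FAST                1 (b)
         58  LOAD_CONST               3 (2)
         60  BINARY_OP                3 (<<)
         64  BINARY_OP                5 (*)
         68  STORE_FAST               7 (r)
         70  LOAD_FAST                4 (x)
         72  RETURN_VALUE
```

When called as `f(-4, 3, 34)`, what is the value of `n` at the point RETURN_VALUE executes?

LOAD_FAST_LOAD_FAST a,c → push -4,34. Stack: [-4, 34]
BINARY_OP * → -4 * 34 = -136. Stack: [-136]
STORE_FAST w → w=-136. Stack: []
LOAD_CONST → push 5. Stack: [5]
LOAD_FAST w → push -136. Stack: [5, -136]
BINARY_OP + → 5 + -136 = -131. Stack: [-131]
STORE_FAST x → x=-131. Stack: []
LOAD_FAST_LOAD_FAST a,w → push -4,-136. Stack: [-4, -136]
BINARY_OP * → -4 * -136 = 544. Stack: [544]
STORE_FAST n → n=544. Stack: []
LOAD_FAST a → push -4. Stack: [-4]
LOAD_CONST → push 1. Stack: [-4, 1]
BINARY_OP - → -4 - 1 = -5. Stack: [-5]
LOAD_CONST → push 5. Stack: [-5, 5]
LOAD_FAST x → push -131. Stack: [-5, 5, -131]
BINARY_OP & → 5 & -131 = 5. Stack: [-5, 5]
BINARY_OP // → -5 // 5 = -1. Stack: [-1]
STORE_FAST m → m=-1. Stack: []
LOAD_FAST_LOAD_FAST x,m → push -131,-1. Stack: [-131, -1]
BINARY_OP * → -131 * -1 = 131. Stack: [131]
LOAD_FAST b → push 3. Stack: [131, 3]
LOAD_CONST → push 2. Stack: [131, 3, 2]
BINARY_OP << → 3 << 2 = 12. Stack: [131, 12]
BINARY_OP * → 131 * 12 = 1572. Stack: [1572]
STORE_FAST r → r=1572. Stack: []
LOAD_FAST x → push -131. Stack: [-131]
RETURN_VALUE → return -131.

544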